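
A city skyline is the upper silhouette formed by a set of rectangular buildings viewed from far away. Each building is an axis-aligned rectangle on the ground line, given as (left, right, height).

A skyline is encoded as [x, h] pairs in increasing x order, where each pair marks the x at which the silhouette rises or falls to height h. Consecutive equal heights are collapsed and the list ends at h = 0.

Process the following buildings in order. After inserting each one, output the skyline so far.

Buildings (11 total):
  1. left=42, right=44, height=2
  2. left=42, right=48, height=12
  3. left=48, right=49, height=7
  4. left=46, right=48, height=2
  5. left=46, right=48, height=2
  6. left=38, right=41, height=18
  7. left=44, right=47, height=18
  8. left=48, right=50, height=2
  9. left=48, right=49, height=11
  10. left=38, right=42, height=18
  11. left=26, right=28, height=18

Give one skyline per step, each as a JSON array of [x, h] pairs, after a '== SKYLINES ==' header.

== SKYLINES ==
[[42,2],[44,0]]
[[42,12],[48,0]]
[[42,12],[48,7],[49,0]]
[[42,12],[48,7],[49,0]]
[[42,12],[48,7],[49,0]]
[[38,18],[41,0],[42,12],[48,7],[49,0]]
[[38,18],[41,0],[42,12],[44,18],[47,12],[48,7],[49,0]]
[[38,18],[41,0],[42,12],[44,18],[47,12],[48,7],[49,2],[50,0]]
[[38,18],[41,0],[42,12],[44,18],[47,12],[48,11],[49,2],[50,0]]
[[38,18],[42,12],[44,18],[47,12],[48,11],[49,2],[50,0]]
[[26,18],[28,0],[38,18],[42,12],[44,18],[47,12],[48,11],[49,2],[50,0]]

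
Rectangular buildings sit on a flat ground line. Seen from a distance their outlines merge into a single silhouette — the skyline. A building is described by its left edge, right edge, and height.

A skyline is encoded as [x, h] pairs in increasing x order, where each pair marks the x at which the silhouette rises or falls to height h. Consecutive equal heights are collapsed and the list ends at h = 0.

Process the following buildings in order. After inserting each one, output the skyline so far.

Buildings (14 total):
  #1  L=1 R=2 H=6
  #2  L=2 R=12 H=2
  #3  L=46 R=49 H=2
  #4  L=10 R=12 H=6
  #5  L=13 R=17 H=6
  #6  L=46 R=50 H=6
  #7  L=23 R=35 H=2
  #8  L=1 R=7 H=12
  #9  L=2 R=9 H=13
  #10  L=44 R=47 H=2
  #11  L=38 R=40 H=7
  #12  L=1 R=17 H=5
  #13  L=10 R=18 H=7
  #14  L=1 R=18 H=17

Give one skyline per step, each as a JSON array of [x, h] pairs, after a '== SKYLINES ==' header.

== SKYLINES ==
[[1,6],[2,0]]
[[1,6],[2,2],[12,0]]
[[1,6],[2,2],[12,0],[46,2],[49,0]]
[[1,6],[2,2],[10,6],[12,0],[46,2],[49,0]]
[[1,6],[2,2],[10,6],[12,0],[13,6],[17,0],[46,2],[49,0]]
[[1,6],[2,2],[10,6],[12,0],[13,6],[17,0],[46,6],[50,0]]
[[1,6],[2,2],[10,6],[12,0],[13,6],[17,0],[23,2],[35,0],[46,6],[50,0]]
[[1,12],[7,2],[10,6],[12,0],[13,6],[17,0],[23,2],[35,0],[46,6],[50,0]]
[[1,12],[2,13],[9,2],[10,6],[12,0],[13,6],[17,0],[23,2],[35,0],[46,6],[50,0]]
[[1,12],[2,13],[9,2],[10,6],[12,0],[13,6],[17,0],[23,2],[35,0],[44,2],[46,6],[50,0]]
[[1,12],[2,13],[9,2],[10,6],[12,0],[13,6],[17,0],[23,2],[35,0],[38,7],[40,0],[44,2],[46,6],[50,0]]
[[1,12],[2,13],[9,5],[10,6],[12,5],[13,6],[17,0],[23,2],[35,0],[38,7],[40,0],[44,2],[46,6],[50,0]]
[[1,12],[2,13],[9,5],[10,7],[18,0],[23,2],[35,0],[38,7],[40,0],[44,2],[46,6],[50,0]]
[[1,17],[18,0],[23,2],[35,0],[38,7],[40,0],[44,2],[46,6],[50,0]]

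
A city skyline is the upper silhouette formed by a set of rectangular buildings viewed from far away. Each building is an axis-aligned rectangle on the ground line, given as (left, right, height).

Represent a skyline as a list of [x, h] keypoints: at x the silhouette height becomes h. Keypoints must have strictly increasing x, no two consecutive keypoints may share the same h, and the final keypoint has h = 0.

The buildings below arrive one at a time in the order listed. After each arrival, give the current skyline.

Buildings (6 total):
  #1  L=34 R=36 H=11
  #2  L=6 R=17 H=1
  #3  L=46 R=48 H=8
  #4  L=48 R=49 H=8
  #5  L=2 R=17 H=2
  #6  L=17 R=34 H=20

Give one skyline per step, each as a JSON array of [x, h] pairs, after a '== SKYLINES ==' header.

== SKYLINES ==
[[34,11],[36,0]]
[[6,1],[17,0],[34,11],[36,0]]
[[6,1],[17,0],[34,11],[36,0],[46,8],[48,0]]
[[6,1],[17,0],[34,11],[36,0],[46,8],[49,0]]
[[2,2],[17,0],[34,11],[36,0],[46,8],[49,0]]
[[2,2],[17,20],[34,11],[36,0],[46,8],[49,0]]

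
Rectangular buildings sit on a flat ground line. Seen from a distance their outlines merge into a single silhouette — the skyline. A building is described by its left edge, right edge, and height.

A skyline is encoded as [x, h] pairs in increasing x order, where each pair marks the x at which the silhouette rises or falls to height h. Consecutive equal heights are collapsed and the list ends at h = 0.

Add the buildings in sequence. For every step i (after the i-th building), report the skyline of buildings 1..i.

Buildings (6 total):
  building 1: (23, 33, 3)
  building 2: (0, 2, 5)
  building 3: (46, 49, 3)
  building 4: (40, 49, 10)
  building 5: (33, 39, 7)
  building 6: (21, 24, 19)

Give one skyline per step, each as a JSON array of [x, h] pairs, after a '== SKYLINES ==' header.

== SKYLINES ==
[[23,3],[33,0]]
[[0,5],[2,0],[23,3],[33,0]]
[[0,5],[2,0],[23,3],[33,0],[46,3],[49,0]]
[[0,5],[2,0],[23,3],[33,0],[40,10],[49,0]]
[[0,5],[2,0],[23,3],[33,7],[39,0],[40,10],[49,0]]
[[0,5],[2,0],[21,19],[24,3],[33,7],[39,0],[40,10],[49,0]]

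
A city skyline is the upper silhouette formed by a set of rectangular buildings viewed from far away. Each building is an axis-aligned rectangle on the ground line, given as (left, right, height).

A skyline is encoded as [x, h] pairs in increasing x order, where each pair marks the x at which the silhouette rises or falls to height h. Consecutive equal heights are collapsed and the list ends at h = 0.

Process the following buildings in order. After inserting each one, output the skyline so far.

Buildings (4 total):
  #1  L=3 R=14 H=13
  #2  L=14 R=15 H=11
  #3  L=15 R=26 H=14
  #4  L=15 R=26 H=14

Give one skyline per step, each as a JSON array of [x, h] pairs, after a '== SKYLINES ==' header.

== SKYLINES ==
[[3,13],[14,0]]
[[3,13],[14,11],[15,0]]
[[3,13],[14,11],[15,14],[26,0]]
[[3,13],[14,11],[15,14],[26,0]]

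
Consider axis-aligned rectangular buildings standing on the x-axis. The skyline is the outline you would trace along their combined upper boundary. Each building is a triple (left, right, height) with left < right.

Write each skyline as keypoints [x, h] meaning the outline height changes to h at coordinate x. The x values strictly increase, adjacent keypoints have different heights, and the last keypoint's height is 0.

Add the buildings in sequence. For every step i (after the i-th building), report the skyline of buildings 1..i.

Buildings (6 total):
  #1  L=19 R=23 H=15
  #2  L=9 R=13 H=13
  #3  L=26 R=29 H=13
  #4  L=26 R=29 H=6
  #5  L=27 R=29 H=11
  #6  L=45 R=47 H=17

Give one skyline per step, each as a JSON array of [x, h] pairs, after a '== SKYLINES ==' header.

== SKYLINES ==
[[19,15],[23,0]]
[[9,13],[13,0],[19,15],[23,0]]
[[9,13],[13,0],[19,15],[23,0],[26,13],[29,0]]
[[9,13],[13,0],[19,15],[23,0],[26,13],[29,0]]
[[9,13],[13,0],[19,15],[23,0],[26,13],[29,0]]
[[9,13],[13,0],[19,15],[23,0],[26,13],[29,0],[45,17],[47,0]]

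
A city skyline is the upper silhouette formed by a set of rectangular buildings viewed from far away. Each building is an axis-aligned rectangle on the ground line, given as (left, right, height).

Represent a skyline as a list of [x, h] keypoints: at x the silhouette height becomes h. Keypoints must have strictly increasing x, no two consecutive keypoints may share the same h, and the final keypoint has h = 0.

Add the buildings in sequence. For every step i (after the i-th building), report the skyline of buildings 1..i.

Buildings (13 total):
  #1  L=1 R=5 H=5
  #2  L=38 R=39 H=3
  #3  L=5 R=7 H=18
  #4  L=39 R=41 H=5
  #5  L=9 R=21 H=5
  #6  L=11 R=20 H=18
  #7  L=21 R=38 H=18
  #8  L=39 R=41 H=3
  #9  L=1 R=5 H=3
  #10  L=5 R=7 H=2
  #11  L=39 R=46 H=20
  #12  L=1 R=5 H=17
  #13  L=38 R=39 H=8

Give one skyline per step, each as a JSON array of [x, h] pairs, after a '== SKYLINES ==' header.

== SKYLINES ==
[[1,5],[5,0]]
[[1,5],[5,0],[38,3],[39,0]]
[[1,5],[5,18],[7,0],[38,3],[39,0]]
[[1,5],[5,18],[7,0],[38,3],[39,5],[41,0]]
[[1,5],[5,18],[7,0],[9,5],[21,0],[38,3],[39,5],[41,0]]
[[1,5],[5,18],[7,0],[9,5],[11,18],[20,5],[21,0],[38,3],[39,5],[41,0]]
[[1,5],[5,18],[7,0],[9,5],[11,18],[20,5],[21,18],[38,3],[39,5],[41,0]]
[[1,5],[5,18],[7,0],[9,5],[11,18],[20,5],[21,18],[38,3],[39,5],[41,0]]
[[1,5],[5,18],[7,0],[9,5],[11,18],[20,5],[21,18],[38,3],[39,5],[41,0]]
[[1,5],[5,18],[7,0],[9,5],[11,18],[20,5],[21,18],[38,3],[39,5],[41,0]]
[[1,5],[5,18],[7,0],[9,5],[11,18],[20,5],[21,18],[38,3],[39,20],[46,0]]
[[1,17],[5,18],[7,0],[9,5],[11,18],[20,5],[21,18],[38,3],[39,20],[46,0]]
[[1,17],[5,18],[7,0],[9,5],[11,18],[20,5],[21,18],[38,8],[39,20],[46,0]]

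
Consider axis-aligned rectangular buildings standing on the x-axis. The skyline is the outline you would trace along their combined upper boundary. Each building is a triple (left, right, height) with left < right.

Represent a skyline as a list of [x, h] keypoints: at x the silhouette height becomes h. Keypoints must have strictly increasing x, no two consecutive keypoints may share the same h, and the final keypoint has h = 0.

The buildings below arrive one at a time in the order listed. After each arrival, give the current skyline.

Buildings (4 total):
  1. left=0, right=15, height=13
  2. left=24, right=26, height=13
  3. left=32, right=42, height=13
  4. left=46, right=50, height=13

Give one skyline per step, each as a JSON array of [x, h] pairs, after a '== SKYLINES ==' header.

== SKYLINES ==
[[0,13],[15,0]]
[[0,13],[15,0],[24,13],[26,0]]
[[0,13],[15,0],[24,13],[26,0],[32,13],[42,0]]
[[0,13],[15,0],[24,13],[26,0],[32,13],[42,0],[46,13],[50,0]]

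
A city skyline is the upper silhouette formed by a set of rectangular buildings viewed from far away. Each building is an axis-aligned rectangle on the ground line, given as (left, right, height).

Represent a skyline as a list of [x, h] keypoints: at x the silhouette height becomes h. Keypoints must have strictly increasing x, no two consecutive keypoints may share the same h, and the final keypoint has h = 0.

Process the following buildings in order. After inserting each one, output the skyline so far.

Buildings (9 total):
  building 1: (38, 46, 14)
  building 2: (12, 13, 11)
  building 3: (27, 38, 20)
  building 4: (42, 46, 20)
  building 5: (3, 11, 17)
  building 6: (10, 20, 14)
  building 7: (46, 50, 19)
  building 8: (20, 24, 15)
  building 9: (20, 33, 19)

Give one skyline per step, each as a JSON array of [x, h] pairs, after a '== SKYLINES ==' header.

== SKYLINES ==
[[38,14],[46,0]]
[[12,11],[13,0],[38,14],[46,0]]
[[12,11],[13,0],[27,20],[38,14],[46,0]]
[[12,11],[13,0],[27,20],[38,14],[42,20],[46,0]]
[[3,17],[11,0],[12,11],[13,0],[27,20],[38,14],[42,20],[46,0]]
[[3,17],[11,14],[20,0],[27,20],[38,14],[42,20],[46,0]]
[[3,17],[11,14],[20,0],[27,20],[38,14],[42,20],[46,19],[50,0]]
[[3,17],[11,14],[20,15],[24,0],[27,20],[38,14],[42,20],[46,19],[50,0]]
[[3,17],[11,14],[20,19],[27,20],[38,14],[42,20],[46,19],[50,0]]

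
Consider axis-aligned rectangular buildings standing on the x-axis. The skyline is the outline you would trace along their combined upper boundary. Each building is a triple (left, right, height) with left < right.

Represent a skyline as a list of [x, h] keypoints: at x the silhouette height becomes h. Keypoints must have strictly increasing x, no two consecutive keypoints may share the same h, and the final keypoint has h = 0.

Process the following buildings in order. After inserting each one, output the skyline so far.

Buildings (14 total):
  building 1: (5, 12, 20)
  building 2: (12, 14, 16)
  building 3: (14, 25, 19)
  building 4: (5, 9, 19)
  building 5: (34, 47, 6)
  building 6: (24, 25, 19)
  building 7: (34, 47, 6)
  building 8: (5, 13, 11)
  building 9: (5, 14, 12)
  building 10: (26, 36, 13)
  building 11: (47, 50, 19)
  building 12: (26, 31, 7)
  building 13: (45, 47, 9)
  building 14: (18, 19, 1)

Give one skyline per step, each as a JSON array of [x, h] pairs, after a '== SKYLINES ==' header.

== SKYLINES ==
[[5,20],[12,0]]
[[5,20],[12,16],[14,0]]
[[5,20],[12,16],[14,19],[25,0]]
[[5,20],[12,16],[14,19],[25,0]]
[[5,20],[12,16],[14,19],[25,0],[34,6],[47,0]]
[[5,20],[12,16],[14,19],[25,0],[34,6],[47,0]]
[[5,20],[12,16],[14,19],[25,0],[34,6],[47,0]]
[[5,20],[12,16],[14,19],[25,0],[34,6],[47,0]]
[[5,20],[12,16],[14,19],[25,0],[34,6],[47,0]]
[[5,20],[12,16],[14,19],[25,0],[26,13],[36,6],[47,0]]
[[5,20],[12,16],[14,19],[25,0],[26,13],[36,6],[47,19],[50,0]]
[[5,20],[12,16],[14,19],[25,0],[26,13],[36,6],[47,19],[50,0]]
[[5,20],[12,16],[14,19],[25,0],[26,13],[36,6],[45,9],[47,19],[50,0]]
[[5,20],[12,16],[14,19],[25,0],[26,13],[36,6],[45,9],[47,19],[50,0]]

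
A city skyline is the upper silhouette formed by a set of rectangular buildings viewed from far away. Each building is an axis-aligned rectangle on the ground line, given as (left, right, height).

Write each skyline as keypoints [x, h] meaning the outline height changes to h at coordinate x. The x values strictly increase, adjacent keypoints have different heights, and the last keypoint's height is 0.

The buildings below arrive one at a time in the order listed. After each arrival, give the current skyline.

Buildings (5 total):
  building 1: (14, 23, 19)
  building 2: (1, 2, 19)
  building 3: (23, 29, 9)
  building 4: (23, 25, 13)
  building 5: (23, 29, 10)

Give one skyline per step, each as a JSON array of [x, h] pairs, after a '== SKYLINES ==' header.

== SKYLINES ==
[[14,19],[23,0]]
[[1,19],[2,0],[14,19],[23,0]]
[[1,19],[2,0],[14,19],[23,9],[29,0]]
[[1,19],[2,0],[14,19],[23,13],[25,9],[29,0]]
[[1,19],[2,0],[14,19],[23,13],[25,10],[29,0]]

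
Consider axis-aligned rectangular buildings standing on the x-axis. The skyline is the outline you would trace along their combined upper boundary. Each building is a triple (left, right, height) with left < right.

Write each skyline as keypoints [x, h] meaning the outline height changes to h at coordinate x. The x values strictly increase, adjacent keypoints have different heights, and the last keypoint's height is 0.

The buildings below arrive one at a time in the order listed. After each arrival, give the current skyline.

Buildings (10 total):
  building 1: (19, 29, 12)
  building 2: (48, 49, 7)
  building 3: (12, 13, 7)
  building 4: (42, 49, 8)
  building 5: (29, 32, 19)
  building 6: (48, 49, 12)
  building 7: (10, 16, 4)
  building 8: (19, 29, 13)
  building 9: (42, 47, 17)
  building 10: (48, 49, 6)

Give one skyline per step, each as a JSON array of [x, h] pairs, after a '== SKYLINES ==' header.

== SKYLINES ==
[[19,12],[29,0]]
[[19,12],[29,0],[48,7],[49,0]]
[[12,7],[13,0],[19,12],[29,0],[48,7],[49,0]]
[[12,7],[13,0],[19,12],[29,0],[42,8],[49,0]]
[[12,7],[13,0],[19,12],[29,19],[32,0],[42,8],[49,0]]
[[12,7],[13,0],[19,12],[29,19],[32,0],[42,8],[48,12],[49,0]]
[[10,4],[12,7],[13,4],[16,0],[19,12],[29,19],[32,0],[42,8],[48,12],[49,0]]
[[10,4],[12,7],[13,4],[16,0],[19,13],[29,19],[32,0],[42,8],[48,12],[49,0]]
[[10,4],[12,7],[13,4],[16,0],[19,13],[29,19],[32,0],[42,17],[47,8],[48,12],[49,0]]
[[10,4],[12,7],[13,4],[16,0],[19,13],[29,19],[32,0],[42,17],[47,8],[48,12],[49,0]]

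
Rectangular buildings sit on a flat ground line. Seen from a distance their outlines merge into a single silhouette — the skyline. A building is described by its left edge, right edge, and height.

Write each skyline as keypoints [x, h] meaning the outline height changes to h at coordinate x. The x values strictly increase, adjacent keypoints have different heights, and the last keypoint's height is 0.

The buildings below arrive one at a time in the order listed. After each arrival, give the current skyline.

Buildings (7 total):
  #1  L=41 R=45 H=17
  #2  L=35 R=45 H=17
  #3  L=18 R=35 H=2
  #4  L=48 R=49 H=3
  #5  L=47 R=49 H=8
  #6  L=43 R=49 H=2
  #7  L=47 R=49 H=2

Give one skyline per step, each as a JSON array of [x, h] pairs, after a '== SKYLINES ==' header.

== SKYLINES ==
[[41,17],[45,0]]
[[35,17],[45,0]]
[[18,2],[35,17],[45,0]]
[[18,2],[35,17],[45,0],[48,3],[49,0]]
[[18,2],[35,17],[45,0],[47,8],[49,0]]
[[18,2],[35,17],[45,2],[47,8],[49,0]]
[[18,2],[35,17],[45,2],[47,8],[49,0]]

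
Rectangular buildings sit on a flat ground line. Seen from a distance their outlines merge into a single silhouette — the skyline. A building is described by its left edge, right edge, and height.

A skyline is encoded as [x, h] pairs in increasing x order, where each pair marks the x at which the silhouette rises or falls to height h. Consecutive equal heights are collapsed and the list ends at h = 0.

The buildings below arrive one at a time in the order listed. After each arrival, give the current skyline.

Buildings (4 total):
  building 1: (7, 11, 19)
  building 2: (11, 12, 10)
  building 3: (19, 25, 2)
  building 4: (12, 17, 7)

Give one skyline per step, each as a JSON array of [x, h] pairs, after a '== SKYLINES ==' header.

== SKYLINES ==
[[7,19],[11,0]]
[[7,19],[11,10],[12,0]]
[[7,19],[11,10],[12,0],[19,2],[25,0]]
[[7,19],[11,10],[12,7],[17,0],[19,2],[25,0]]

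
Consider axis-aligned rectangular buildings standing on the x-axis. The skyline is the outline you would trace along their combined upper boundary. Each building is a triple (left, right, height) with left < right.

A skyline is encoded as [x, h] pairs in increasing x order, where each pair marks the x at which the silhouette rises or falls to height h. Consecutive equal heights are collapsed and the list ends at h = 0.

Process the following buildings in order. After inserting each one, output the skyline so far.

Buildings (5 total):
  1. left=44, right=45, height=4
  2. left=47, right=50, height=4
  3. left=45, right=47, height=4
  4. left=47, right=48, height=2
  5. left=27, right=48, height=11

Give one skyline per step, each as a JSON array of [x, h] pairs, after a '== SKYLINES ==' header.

== SKYLINES ==
[[44,4],[45,0]]
[[44,4],[45,0],[47,4],[50,0]]
[[44,4],[50,0]]
[[44,4],[50,0]]
[[27,11],[48,4],[50,0]]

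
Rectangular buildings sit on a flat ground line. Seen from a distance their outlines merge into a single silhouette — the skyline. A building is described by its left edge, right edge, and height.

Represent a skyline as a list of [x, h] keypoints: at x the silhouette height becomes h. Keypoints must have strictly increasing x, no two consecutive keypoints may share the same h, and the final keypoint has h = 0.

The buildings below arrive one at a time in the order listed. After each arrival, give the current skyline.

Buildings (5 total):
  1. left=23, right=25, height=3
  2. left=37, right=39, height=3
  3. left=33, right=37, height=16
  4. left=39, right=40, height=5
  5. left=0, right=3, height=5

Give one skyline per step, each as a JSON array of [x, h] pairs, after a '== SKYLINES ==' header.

== SKYLINES ==
[[23,3],[25,0]]
[[23,3],[25,0],[37,3],[39,0]]
[[23,3],[25,0],[33,16],[37,3],[39,0]]
[[23,3],[25,0],[33,16],[37,3],[39,5],[40,0]]
[[0,5],[3,0],[23,3],[25,0],[33,16],[37,3],[39,5],[40,0]]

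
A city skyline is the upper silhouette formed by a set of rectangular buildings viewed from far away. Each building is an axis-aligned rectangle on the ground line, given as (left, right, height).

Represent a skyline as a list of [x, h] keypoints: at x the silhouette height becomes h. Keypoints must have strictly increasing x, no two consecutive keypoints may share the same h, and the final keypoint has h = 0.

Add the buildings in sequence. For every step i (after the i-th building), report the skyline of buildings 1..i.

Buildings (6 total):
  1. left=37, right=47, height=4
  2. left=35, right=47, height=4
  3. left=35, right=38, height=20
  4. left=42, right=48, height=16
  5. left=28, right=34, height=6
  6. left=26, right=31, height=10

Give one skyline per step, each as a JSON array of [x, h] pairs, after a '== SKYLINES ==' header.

== SKYLINES ==
[[37,4],[47,0]]
[[35,4],[47,0]]
[[35,20],[38,4],[47,0]]
[[35,20],[38,4],[42,16],[48,0]]
[[28,6],[34,0],[35,20],[38,4],[42,16],[48,0]]
[[26,10],[31,6],[34,0],[35,20],[38,4],[42,16],[48,0]]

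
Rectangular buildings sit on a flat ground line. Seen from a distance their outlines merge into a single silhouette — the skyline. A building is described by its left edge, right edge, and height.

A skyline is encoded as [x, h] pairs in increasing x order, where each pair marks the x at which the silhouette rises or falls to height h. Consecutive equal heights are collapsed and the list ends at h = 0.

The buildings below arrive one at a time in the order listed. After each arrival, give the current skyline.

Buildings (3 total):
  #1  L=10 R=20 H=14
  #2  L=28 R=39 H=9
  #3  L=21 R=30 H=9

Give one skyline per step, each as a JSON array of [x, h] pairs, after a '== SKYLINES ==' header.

== SKYLINES ==
[[10,14],[20,0]]
[[10,14],[20,0],[28,9],[39,0]]
[[10,14],[20,0],[21,9],[39,0]]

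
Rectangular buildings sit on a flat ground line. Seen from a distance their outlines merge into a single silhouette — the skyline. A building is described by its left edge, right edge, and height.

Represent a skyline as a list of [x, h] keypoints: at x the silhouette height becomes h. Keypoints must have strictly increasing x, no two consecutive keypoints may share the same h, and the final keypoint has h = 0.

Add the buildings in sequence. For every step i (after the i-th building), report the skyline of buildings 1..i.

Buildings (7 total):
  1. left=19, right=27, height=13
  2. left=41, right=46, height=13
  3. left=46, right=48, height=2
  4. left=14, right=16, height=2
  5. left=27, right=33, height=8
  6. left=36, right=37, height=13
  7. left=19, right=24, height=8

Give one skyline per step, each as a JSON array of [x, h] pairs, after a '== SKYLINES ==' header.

== SKYLINES ==
[[19,13],[27,0]]
[[19,13],[27,0],[41,13],[46,0]]
[[19,13],[27,0],[41,13],[46,2],[48,0]]
[[14,2],[16,0],[19,13],[27,0],[41,13],[46,2],[48,0]]
[[14,2],[16,0],[19,13],[27,8],[33,0],[41,13],[46,2],[48,0]]
[[14,2],[16,0],[19,13],[27,8],[33,0],[36,13],[37,0],[41,13],[46,2],[48,0]]
[[14,2],[16,0],[19,13],[27,8],[33,0],[36,13],[37,0],[41,13],[46,2],[48,0]]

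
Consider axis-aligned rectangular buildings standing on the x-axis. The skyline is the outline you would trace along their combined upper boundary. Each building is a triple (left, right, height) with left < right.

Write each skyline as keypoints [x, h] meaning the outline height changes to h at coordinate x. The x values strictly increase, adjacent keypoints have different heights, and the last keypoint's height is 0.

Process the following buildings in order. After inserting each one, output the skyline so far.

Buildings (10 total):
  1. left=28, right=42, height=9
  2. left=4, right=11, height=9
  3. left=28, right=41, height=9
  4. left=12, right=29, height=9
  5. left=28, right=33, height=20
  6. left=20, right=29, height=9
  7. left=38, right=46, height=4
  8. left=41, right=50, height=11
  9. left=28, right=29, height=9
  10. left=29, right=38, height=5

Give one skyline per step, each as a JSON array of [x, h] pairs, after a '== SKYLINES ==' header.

== SKYLINES ==
[[28,9],[42,0]]
[[4,9],[11,0],[28,9],[42,0]]
[[4,9],[11,0],[28,9],[42,0]]
[[4,9],[11,0],[12,9],[42,0]]
[[4,9],[11,0],[12,9],[28,20],[33,9],[42,0]]
[[4,9],[11,0],[12,9],[28,20],[33,9],[42,0]]
[[4,9],[11,0],[12,9],[28,20],[33,9],[42,4],[46,0]]
[[4,9],[11,0],[12,9],[28,20],[33,9],[41,11],[50,0]]
[[4,9],[11,0],[12,9],[28,20],[33,9],[41,11],[50,0]]
[[4,9],[11,0],[12,9],[28,20],[33,9],[41,11],[50,0]]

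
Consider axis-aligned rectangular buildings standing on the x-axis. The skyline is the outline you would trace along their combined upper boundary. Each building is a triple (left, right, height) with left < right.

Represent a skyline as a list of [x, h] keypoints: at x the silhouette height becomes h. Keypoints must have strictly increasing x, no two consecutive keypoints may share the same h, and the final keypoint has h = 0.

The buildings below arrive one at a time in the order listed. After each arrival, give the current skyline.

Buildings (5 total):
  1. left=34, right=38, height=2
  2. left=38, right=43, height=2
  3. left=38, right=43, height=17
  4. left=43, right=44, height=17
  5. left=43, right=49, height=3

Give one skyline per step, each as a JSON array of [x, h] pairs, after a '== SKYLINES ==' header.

== SKYLINES ==
[[34,2],[38,0]]
[[34,2],[43,0]]
[[34,2],[38,17],[43,0]]
[[34,2],[38,17],[44,0]]
[[34,2],[38,17],[44,3],[49,0]]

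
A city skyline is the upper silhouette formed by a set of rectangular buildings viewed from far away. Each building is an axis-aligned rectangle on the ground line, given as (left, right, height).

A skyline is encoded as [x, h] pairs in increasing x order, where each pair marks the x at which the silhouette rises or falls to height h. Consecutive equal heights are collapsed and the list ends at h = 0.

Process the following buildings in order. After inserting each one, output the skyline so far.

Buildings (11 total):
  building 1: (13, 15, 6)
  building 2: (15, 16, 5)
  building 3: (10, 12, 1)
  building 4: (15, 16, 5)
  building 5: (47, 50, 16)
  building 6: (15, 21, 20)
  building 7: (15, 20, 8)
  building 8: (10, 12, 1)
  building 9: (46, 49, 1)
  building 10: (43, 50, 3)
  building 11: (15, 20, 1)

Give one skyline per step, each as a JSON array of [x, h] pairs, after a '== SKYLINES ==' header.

== SKYLINES ==
[[13,6],[15,0]]
[[13,6],[15,5],[16,0]]
[[10,1],[12,0],[13,6],[15,5],[16,0]]
[[10,1],[12,0],[13,6],[15,5],[16,0]]
[[10,1],[12,0],[13,6],[15,5],[16,0],[47,16],[50,0]]
[[10,1],[12,0],[13,6],[15,20],[21,0],[47,16],[50,0]]
[[10,1],[12,0],[13,6],[15,20],[21,0],[47,16],[50,0]]
[[10,1],[12,0],[13,6],[15,20],[21,0],[47,16],[50,0]]
[[10,1],[12,0],[13,6],[15,20],[21,0],[46,1],[47,16],[50,0]]
[[10,1],[12,0],[13,6],[15,20],[21,0],[43,3],[47,16],[50,0]]
[[10,1],[12,0],[13,6],[15,20],[21,0],[43,3],[47,16],[50,0]]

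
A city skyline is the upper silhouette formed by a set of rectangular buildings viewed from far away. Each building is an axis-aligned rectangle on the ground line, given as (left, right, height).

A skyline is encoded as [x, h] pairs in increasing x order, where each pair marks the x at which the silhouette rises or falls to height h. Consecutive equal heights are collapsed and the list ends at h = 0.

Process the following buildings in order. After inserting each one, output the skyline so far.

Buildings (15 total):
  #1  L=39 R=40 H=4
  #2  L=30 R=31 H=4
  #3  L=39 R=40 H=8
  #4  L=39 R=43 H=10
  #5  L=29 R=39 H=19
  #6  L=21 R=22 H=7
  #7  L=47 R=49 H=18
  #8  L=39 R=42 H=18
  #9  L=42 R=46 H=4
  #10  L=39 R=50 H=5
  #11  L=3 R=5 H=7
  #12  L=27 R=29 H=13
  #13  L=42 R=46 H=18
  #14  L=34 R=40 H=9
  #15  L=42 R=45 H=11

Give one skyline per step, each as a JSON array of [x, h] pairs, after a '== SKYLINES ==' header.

== SKYLINES ==
[[39,4],[40,0]]
[[30,4],[31,0],[39,4],[40,0]]
[[30,4],[31,0],[39,8],[40,0]]
[[30,4],[31,0],[39,10],[43,0]]
[[29,19],[39,10],[43,0]]
[[21,7],[22,0],[29,19],[39,10],[43,0]]
[[21,7],[22,0],[29,19],[39,10],[43,0],[47,18],[49,0]]
[[21,7],[22,0],[29,19],[39,18],[42,10],[43,0],[47,18],[49,0]]
[[21,7],[22,0],[29,19],[39,18],[42,10],[43,4],[46,0],[47,18],[49,0]]
[[21,7],[22,0],[29,19],[39,18],[42,10],[43,5],[47,18],[49,5],[50,0]]
[[3,7],[5,0],[21,7],[22,0],[29,19],[39,18],[42,10],[43,5],[47,18],[49,5],[50,0]]
[[3,7],[5,0],[21,7],[22,0],[27,13],[29,19],[39,18],[42,10],[43,5],[47,18],[49,5],[50,0]]
[[3,7],[5,0],[21,7],[22,0],[27,13],[29,19],[39,18],[46,5],[47,18],[49,5],[50,0]]
[[3,7],[5,0],[21,7],[22,0],[27,13],[29,19],[39,18],[46,5],[47,18],[49,5],[50,0]]
[[3,7],[5,0],[21,7],[22,0],[27,13],[29,19],[39,18],[46,5],[47,18],[49,5],[50,0]]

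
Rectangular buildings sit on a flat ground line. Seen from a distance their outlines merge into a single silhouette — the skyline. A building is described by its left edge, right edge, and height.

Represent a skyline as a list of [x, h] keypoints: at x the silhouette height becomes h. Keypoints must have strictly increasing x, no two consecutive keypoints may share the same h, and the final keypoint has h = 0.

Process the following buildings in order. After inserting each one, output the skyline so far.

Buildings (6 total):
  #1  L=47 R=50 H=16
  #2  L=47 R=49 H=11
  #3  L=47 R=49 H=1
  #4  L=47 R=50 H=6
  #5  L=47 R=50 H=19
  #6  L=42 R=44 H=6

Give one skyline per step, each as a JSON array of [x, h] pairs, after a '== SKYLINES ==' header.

== SKYLINES ==
[[47,16],[50,0]]
[[47,16],[50,0]]
[[47,16],[50,0]]
[[47,16],[50,0]]
[[47,19],[50,0]]
[[42,6],[44,0],[47,19],[50,0]]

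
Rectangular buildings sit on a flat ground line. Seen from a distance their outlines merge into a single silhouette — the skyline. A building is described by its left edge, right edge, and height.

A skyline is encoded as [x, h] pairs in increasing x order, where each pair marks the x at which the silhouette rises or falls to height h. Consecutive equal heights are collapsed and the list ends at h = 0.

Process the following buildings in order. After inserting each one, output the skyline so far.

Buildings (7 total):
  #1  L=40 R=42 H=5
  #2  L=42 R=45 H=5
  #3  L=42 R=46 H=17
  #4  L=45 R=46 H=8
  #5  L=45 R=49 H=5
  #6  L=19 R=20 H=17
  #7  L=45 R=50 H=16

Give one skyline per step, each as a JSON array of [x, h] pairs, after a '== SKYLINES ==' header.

== SKYLINES ==
[[40,5],[42,0]]
[[40,5],[45,0]]
[[40,5],[42,17],[46,0]]
[[40,5],[42,17],[46,0]]
[[40,5],[42,17],[46,5],[49,0]]
[[19,17],[20,0],[40,5],[42,17],[46,5],[49,0]]
[[19,17],[20,0],[40,5],[42,17],[46,16],[50,0]]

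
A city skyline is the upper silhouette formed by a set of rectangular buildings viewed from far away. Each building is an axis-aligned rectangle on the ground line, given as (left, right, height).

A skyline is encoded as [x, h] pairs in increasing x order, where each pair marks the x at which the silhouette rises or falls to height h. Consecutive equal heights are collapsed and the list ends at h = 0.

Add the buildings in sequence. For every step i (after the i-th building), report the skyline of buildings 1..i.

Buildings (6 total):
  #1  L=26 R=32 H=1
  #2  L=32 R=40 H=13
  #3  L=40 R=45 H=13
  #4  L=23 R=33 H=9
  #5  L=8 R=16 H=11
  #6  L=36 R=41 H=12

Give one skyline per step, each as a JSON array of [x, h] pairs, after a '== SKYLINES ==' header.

== SKYLINES ==
[[26,1],[32,0]]
[[26,1],[32,13],[40,0]]
[[26,1],[32,13],[45,0]]
[[23,9],[32,13],[45,0]]
[[8,11],[16,0],[23,9],[32,13],[45,0]]
[[8,11],[16,0],[23,9],[32,13],[45,0]]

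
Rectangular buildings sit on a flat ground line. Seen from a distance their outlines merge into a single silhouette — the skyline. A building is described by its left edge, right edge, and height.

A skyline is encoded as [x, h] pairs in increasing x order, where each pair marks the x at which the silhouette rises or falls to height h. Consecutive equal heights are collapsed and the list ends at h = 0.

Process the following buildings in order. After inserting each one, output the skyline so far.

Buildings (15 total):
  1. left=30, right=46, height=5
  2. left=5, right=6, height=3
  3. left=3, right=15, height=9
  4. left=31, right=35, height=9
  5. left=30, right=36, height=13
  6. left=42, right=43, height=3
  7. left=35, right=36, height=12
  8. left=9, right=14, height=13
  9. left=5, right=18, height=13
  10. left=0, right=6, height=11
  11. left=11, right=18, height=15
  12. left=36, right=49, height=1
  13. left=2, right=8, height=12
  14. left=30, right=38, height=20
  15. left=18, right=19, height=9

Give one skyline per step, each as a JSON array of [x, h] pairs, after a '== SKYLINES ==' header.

== SKYLINES ==
[[30,5],[46,0]]
[[5,3],[6,0],[30,5],[46,0]]
[[3,9],[15,0],[30,5],[46,0]]
[[3,9],[15,0],[30,5],[31,9],[35,5],[46,0]]
[[3,9],[15,0],[30,13],[36,5],[46,0]]
[[3,9],[15,0],[30,13],[36,5],[46,0]]
[[3,9],[15,0],[30,13],[36,5],[46,0]]
[[3,9],[9,13],[14,9],[15,0],[30,13],[36,5],[46,0]]
[[3,9],[5,13],[18,0],[30,13],[36,5],[46,0]]
[[0,11],[5,13],[18,0],[30,13],[36,5],[46,0]]
[[0,11],[5,13],[11,15],[18,0],[30,13],[36,5],[46,0]]
[[0,11],[5,13],[11,15],[18,0],[30,13],[36,5],[46,1],[49,0]]
[[0,11],[2,12],[5,13],[11,15],[18,0],[30,13],[36,5],[46,1],[49,0]]
[[0,11],[2,12],[5,13],[11,15],[18,0],[30,20],[38,5],[46,1],[49,0]]
[[0,11],[2,12],[5,13],[11,15],[18,9],[19,0],[30,20],[38,5],[46,1],[49,0]]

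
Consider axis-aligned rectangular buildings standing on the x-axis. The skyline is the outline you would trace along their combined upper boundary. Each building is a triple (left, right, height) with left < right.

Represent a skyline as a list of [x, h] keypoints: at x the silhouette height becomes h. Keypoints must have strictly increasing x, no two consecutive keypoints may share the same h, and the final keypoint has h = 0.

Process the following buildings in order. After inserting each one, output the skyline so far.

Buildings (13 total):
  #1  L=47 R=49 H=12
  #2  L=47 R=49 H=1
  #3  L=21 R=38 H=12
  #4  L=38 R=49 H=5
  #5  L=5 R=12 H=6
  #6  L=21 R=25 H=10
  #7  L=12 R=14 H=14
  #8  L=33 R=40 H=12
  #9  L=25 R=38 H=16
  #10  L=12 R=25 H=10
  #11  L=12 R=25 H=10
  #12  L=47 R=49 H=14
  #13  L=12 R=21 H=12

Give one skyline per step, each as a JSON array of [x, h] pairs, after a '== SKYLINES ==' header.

== SKYLINES ==
[[47,12],[49,0]]
[[47,12],[49,0]]
[[21,12],[38,0],[47,12],[49,0]]
[[21,12],[38,5],[47,12],[49,0]]
[[5,6],[12,0],[21,12],[38,5],[47,12],[49,0]]
[[5,6],[12,0],[21,12],[38,5],[47,12],[49,0]]
[[5,6],[12,14],[14,0],[21,12],[38,5],[47,12],[49,0]]
[[5,6],[12,14],[14,0],[21,12],[40,5],[47,12],[49,0]]
[[5,6],[12,14],[14,0],[21,12],[25,16],[38,12],[40,5],[47,12],[49,0]]
[[5,6],[12,14],[14,10],[21,12],[25,16],[38,12],[40,5],[47,12],[49,0]]
[[5,6],[12,14],[14,10],[21,12],[25,16],[38,12],[40,5],[47,12],[49,0]]
[[5,6],[12,14],[14,10],[21,12],[25,16],[38,12],[40,5],[47,14],[49,0]]
[[5,6],[12,14],[14,12],[25,16],[38,12],[40,5],[47,14],[49,0]]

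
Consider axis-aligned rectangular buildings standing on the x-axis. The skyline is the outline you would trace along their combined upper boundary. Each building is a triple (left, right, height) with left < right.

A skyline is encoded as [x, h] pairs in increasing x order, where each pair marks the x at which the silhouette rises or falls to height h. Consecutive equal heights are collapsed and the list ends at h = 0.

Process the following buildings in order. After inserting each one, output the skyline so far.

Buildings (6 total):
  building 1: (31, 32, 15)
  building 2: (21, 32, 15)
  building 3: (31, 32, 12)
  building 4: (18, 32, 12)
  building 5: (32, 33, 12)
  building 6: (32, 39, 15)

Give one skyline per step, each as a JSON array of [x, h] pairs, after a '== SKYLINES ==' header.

== SKYLINES ==
[[31,15],[32,0]]
[[21,15],[32,0]]
[[21,15],[32,0]]
[[18,12],[21,15],[32,0]]
[[18,12],[21,15],[32,12],[33,0]]
[[18,12],[21,15],[39,0]]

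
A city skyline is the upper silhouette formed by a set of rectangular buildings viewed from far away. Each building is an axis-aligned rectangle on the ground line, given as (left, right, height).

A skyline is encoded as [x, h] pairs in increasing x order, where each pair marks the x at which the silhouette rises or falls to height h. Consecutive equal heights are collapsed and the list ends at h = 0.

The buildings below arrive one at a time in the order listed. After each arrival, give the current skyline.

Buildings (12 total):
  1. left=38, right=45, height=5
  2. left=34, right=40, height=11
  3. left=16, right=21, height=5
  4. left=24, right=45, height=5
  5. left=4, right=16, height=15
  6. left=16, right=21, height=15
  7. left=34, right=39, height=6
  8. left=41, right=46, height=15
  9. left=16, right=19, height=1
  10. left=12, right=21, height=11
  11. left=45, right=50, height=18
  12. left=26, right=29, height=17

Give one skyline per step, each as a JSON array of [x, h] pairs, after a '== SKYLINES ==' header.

== SKYLINES ==
[[38,5],[45,0]]
[[34,11],[40,5],[45,0]]
[[16,5],[21,0],[34,11],[40,5],[45,0]]
[[16,5],[21,0],[24,5],[34,11],[40,5],[45,0]]
[[4,15],[16,5],[21,0],[24,5],[34,11],[40,5],[45,0]]
[[4,15],[21,0],[24,5],[34,11],[40,5],[45,0]]
[[4,15],[21,0],[24,5],[34,11],[40,5],[45,0]]
[[4,15],[21,0],[24,5],[34,11],[40,5],[41,15],[46,0]]
[[4,15],[21,0],[24,5],[34,11],[40,5],[41,15],[46,0]]
[[4,15],[21,0],[24,5],[34,11],[40,5],[41,15],[46,0]]
[[4,15],[21,0],[24,5],[34,11],[40,5],[41,15],[45,18],[50,0]]
[[4,15],[21,0],[24,5],[26,17],[29,5],[34,11],[40,5],[41,15],[45,18],[50,0]]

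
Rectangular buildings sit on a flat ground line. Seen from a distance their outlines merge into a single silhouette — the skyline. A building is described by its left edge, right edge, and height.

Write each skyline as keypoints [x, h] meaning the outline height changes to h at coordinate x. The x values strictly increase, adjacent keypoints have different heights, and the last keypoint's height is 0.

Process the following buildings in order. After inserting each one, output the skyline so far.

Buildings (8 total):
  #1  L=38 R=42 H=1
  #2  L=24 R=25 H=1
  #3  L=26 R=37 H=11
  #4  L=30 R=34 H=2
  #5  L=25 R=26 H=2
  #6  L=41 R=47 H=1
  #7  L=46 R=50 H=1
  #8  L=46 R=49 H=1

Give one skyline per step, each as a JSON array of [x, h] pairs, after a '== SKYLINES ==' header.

== SKYLINES ==
[[38,1],[42,0]]
[[24,1],[25,0],[38,1],[42,0]]
[[24,1],[25,0],[26,11],[37,0],[38,1],[42,0]]
[[24,1],[25,0],[26,11],[37,0],[38,1],[42,0]]
[[24,1],[25,2],[26,11],[37,0],[38,1],[42,0]]
[[24,1],[25,2],[26,11],[37,0],[38,1],[47,0]]
[[24,1],[25,2],[26,11],[37,0],[38,1],[50,0]]
[[24,1],[25,2],[26,11],[37,0],[38,1],[50,0]]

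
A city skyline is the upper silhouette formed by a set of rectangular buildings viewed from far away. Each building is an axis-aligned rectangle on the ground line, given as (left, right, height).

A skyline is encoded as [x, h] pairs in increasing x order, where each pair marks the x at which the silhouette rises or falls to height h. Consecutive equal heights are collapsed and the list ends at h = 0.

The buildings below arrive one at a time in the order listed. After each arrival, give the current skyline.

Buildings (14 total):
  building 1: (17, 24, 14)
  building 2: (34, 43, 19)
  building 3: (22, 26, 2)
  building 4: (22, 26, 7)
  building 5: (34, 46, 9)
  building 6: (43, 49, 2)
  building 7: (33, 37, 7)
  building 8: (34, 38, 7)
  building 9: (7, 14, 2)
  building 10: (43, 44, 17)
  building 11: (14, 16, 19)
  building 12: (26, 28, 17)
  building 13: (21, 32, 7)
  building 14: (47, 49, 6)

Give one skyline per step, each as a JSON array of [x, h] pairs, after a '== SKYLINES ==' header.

== SKYLINES ==
[[17,14],[24,0]]
[[17,14],[24,0],[34,19],[43,0]]
[[17,14],[24,2],[26,0],[34,19],[43,0]]
[[17,14],[24,7],[26,0],[34,19],[43,0]]
[[17,14],[24,7],[26,0],[34,19],[43,9],[46,0]]
[[17,14],[24,7],[26,0],[34,19],[43,9],[46,2],[49,0]]
[[17,14],[24,7],[26,0],[33,7],[34,19],[43,9],[46,2],[49,0]]
[[17,14],[24,7],[26,0],[33,7],[34,19],[43,9],[46,2],[49,0]]
[[7,2],[14,0],[17,14],[24,7],[26,0],[33,7],[34,19],[43,9],[46,2],[49,0]]
[[7,2],[14,0],[17,14],[24,7],[26,0],[33,7],[34,19],[43,17],[44,9],[46,2],[49,0]]
[[7,2],[14,19],[16,0],[17,14],[24,7],[26,0],[33,7],[34,19],[43,17],[44,9],[46,2],[49,0]]
[[7,2],[14,19],[16,0],[17,14],[24,7],[26,17],[28,0],[33,7],[34,19],[43,17],[44,9],[46,2],[49,0]]
[[7,2],[14,19],[16,0],[17,14],[24,7],[26,17],[28,7],[32,0],[33,7],[34,19],[43,17],[44,9],[46,2],[49,0]]
[[7,2],[14,19],[16,0],[17,14],[24,7],[26,17],[28,7],[32,0],[33,7],[34,19],[43,17],[44,9],[46,2],[47,6],[49,0]]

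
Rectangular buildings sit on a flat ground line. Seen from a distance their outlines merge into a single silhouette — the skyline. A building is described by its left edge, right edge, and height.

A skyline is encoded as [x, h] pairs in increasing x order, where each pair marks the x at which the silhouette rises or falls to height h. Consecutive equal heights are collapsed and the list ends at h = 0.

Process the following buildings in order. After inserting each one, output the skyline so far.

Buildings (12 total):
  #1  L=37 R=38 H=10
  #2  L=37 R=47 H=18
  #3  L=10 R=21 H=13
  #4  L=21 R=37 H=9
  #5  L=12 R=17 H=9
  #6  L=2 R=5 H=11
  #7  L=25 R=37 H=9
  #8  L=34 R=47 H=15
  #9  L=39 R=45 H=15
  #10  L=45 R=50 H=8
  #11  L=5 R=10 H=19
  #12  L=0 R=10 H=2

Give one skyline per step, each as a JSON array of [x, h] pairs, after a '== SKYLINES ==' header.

== SKYLINES ==
[[37,10],[38,0]]
[[37,18],[47,0]]
[[10,13],[21,0],[37,18],[47,0]]
[[10,13],[21,9],[37,18],[47,0]]
[[10,13],[21,9],[37,18],[47,0]]
[[2,11],[5,0],[10,13],[21,9],[37,18],[47,0]]
[[2,11],[5,0],[10,13],[21,9],[37,18],[47,0]]
[[2,11],[5,0],[10,13],[21,9],[34,15],[37,18],[47,0]]
[[2,11],[5,0],[10,13],[21,9],[34,15],[37,18],[47,0]]
[[2,11],[5,0],[10,13],[21,9],[34,15],[37,18],[47,8],[50,0]]
[[2,11],[5,19],[10,13],[21,9],[34,15],[37,18],[47,8],[50,0]]
[[0,2],[2,11],[5,19],[10,13],[21,9],[34,15],[37,18],[47,8],[50,0]]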